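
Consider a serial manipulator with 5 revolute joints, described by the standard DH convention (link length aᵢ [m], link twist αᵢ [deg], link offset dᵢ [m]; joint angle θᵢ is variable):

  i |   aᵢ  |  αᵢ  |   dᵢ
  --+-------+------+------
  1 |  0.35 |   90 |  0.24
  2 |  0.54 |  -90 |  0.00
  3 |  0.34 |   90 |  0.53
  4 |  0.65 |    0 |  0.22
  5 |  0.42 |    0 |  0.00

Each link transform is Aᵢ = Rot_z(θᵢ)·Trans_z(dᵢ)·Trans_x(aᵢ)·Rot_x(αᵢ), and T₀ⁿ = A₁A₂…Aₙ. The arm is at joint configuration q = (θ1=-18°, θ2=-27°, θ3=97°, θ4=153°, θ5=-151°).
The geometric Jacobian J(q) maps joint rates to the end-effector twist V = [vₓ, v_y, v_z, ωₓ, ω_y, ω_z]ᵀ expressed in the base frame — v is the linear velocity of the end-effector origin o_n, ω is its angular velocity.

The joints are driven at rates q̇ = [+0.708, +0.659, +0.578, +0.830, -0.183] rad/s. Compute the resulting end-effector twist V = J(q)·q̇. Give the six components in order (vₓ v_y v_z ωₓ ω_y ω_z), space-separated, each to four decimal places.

-0.3026 0.9849 0.5373 0.6145 -0.8097 0.9315

o_n = [1.3831, -0.2327, 0.6539]
J₁: ẑ×o_n = [0.2327, 1.3831, -0.0000], ω = ẑ
J2: z=[-0.3090, -0.9511, 0.0000] o=[0.3329, -0.1082, 0.2400] → [-0.3937, 0.1279, 1.0373, -0.3090, -0.9511, 0.0000]
J3: z=[0.4318, -0.1403, 0.8910] o=[0.7905, -0.2568, -0.0052] → [-0.1139, 0.2435, 0.0935, 0.4318, -0.1403, 0.8910]
J4: z=[0.8787, -0.1574, -0.4506] o=[1.0885, 0.0012, 0.4859] → [-0.1318, -0.2804, -0.1592, 0.8787, -0.1574, -0.4506]
J5: z=[0.8787, -0.1574, -0.4506] o=[1.2914, -0.6410, 0.6176] → [0.1783, -0.0732, 0.3732, 0.8787, -0.1574, -0.4506]
V = J·q̇ = [-0.3026, 0.9849, 0.5373, 0.6145, -0.8097, 0.9315]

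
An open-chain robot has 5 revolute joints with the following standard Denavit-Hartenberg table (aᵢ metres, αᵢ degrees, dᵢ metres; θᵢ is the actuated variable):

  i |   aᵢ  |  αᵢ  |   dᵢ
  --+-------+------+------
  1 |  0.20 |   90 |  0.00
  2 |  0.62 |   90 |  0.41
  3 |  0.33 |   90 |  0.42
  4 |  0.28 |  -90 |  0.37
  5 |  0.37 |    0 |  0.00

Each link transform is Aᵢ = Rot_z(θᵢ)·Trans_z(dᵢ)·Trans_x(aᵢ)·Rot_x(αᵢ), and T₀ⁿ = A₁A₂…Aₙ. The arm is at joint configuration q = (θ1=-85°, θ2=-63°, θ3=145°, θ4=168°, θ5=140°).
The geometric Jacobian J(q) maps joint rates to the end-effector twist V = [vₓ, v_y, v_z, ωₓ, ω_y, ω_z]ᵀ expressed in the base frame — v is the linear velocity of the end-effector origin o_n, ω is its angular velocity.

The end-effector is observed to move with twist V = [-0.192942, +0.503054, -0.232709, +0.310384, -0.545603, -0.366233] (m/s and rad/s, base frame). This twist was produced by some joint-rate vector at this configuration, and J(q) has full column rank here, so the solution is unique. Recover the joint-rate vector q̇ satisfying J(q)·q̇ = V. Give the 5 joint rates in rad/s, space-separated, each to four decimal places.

-0.9030 0.0170 -0.8450 -0.3540 -0.0950

o_n = [-0.7052, -0.0801, -0.5670]
J₁: ẑ×o_n = [0.0801, -0.7052, 0.0000], ω = ẑ
J2: z=[-0.9962, -0.0872, 0.0000] o=[0.0174, -0.1992, 0.0000] → [0.0494, -0.5649, -0.1817, -0.9962, -0.0872, 0.0000]
J3: z=[-0.0777, 0.8876, -0.4540] o=[-0.3665, -0.5154, -0.5524] → [0.1847, 0.1526, 0.2668, -0.0777, 0.8876, -0.4540]
J4: z=[-0.7933, -0.3308, -0.5111] o=[-0.5983, -0.0368, -0.5022] → [-0.0007, 0.0032, -0.0010, -0.7933, -0.3308, -0.5111]
J5: z=[0.2015, -0.9349, 0.2923] o=[-0.7310, -0.1953, -0.9177] → [-0.3615, -0.0631, 0.0474, 0.2015, -0.9349, 0.2923]
q̇ = J⁺·V = [-0.9030, 0.0170, -0.8450, -0.3540, -0.0950]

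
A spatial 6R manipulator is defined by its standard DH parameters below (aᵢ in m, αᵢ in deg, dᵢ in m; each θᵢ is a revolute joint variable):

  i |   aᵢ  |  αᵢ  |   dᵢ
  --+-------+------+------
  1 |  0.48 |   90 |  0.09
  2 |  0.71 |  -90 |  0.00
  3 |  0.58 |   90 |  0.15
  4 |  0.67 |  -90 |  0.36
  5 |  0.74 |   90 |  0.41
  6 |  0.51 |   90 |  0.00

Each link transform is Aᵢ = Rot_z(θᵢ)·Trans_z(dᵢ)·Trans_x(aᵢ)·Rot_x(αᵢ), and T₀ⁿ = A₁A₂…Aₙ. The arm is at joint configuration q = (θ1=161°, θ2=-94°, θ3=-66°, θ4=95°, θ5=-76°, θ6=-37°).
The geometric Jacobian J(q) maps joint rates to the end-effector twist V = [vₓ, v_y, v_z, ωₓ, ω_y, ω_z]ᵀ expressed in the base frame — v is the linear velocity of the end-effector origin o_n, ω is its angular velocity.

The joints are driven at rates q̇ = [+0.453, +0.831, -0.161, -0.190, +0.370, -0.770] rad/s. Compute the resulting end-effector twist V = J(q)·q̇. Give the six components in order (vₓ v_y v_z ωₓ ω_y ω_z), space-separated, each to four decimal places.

o_n = [-1.1961, 1.4270, 0.4885]
J₁: ẑ×o_n = [-1.4270, -1.1961, 0.0000], ω = ẑ
J2: z=[0.3256, 0.9455, 0.0000] o=[-0.4538, 0.1563, 0.0900] → [0.3768, -0.1297, 1.1155, 0.3256, 0.9455, 0.0000]
J3: z=[-0.9432, 0.3248, -0.0698] o=[-0.4070, 0.1401, -0.6183] → [0.4492, 1.0989, -0.9575, -0.9432, 0.3248, -0.0698]
J4: z=[0.0722, 0.4053, 0.9113] o=[-0.3604, 0.6845, -0.8641] → [-0.1284, -0.8591, 0.3923, 0.0722, 0.4053, 0.9113]
J5: z=[-0.2408, -0.8796, 0.4103] o=[-0.9829, 0.9973, -0.5589] → [-1.0975, 0.1648, -0.2909, -0.2408, -0.8796, 0.4103]
J6: z=[0.9566, -0.1436, 0.2536] o=[-1.2031, 0.9723, 0.2576] → [-0.1485, -0.2191, 0.4360, 0.9566, -0.1436, 0.2536]
V = J·q̇ = [-0.6730, -0.4337, 0.5632, -0.4170, 0.4416, 0.2476]

-0.6730 -0.4337 0.5632 -0.4170 0.4416 0.2476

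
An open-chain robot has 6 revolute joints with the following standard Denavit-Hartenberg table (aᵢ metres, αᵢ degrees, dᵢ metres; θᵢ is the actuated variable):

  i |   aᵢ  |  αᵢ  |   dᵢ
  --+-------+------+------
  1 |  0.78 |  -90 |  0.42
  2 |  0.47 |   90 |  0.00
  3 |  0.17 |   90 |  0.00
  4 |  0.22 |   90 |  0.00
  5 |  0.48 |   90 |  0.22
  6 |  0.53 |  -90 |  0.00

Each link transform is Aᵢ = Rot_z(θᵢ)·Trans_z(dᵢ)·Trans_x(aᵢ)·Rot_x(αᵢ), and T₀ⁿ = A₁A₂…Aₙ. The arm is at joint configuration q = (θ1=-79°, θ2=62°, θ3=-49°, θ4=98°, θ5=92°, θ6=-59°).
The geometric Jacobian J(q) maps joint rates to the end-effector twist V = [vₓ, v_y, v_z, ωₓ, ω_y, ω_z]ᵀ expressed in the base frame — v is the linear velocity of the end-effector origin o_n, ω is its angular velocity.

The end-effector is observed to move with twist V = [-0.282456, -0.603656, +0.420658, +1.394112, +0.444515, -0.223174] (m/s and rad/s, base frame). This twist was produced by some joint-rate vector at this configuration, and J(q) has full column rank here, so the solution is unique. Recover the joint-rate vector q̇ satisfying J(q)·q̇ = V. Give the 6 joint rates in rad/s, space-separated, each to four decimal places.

-0.4400 0.5170 -0.1140 -0.4160 -0.8670 0.1880

o_n = [-0.2570, -0.9130, 0.6328]
J₁: ẑ×o_n = [0.9130, -0.2570, 0.0000], ω = ẑ
J2: z=[0.9816, 0.1908, 0.0000] o=[0.1488, -0.7657, 0.4200] → [0.0406, -0.2089, -0.0672, 0.9816, 0.1908, 0.0000]
J3: z=[0.1685, -0.8667, 0.4695] o=[0.1909, -0.9823, 0.0050] → [-0.5766, -0.3161, -0.3766, 0.1685, -0.8667, 0.4695]
J4: z=[-0.7116, 0.2226, 0.6664] o=[0.0750, -1.0581, -0.0935] → [0.0650, 0.2955, -0.0293, -0.7116, 0.2226, 0.6664]
J5: z=[-0.6520, -0.5626, -0.5083] o=[0.1326, -1.2333, 0.0266] → [-0.1783, 0.5933, -0.4280, -0.6520, -0.5626, -0.5083]
J6: z=[0.2368, -0.7879, 0.5684] o=[-0.3566, -1.2370, 0.2253] → [-0.5052, -0.0399, 0.1551, 0.2368, -0.7879, 0.5684]
q̇ = J⁺·V = [-0.4400, 0.5170, -0.1140, -0.4160, -0.8670, 0.1880]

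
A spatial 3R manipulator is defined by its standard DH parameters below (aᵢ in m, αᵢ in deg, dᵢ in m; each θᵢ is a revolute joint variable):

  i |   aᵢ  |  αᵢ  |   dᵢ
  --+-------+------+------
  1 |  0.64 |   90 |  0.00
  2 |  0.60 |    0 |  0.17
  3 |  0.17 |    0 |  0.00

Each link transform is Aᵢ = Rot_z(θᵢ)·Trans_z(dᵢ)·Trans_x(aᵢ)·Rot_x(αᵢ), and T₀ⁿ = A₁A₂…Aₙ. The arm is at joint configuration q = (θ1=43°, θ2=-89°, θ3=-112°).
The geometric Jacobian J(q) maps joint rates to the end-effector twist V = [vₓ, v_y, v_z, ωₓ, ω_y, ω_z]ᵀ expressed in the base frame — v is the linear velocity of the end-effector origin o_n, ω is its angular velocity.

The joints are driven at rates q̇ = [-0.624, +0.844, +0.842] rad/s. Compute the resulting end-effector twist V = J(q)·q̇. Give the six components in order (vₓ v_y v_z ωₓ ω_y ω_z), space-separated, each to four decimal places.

0.4269 -0.0215 -0.2587 1.1498 -1.2331 -0.6240

o_n = [0.4756, 0.2111, -0.5390]
J₁: ẑ×o_n = [-0.2111, 0.4756, 0.0000], ω = ẑ
J2: z=[0.6820, -0.7314, 0.0000] o=[0.4681, 0.4365, 0.0000] → [0.3942, 0.3676, -0.1482, 0.6820, -0.7314, 0.0000]
J3: z=[0.6820, -0.7314, 0.0000] o=[0.5917, 0.3193, -0.5999] → [-0.0446, -0.0415, -0.1587, 0.6820, -0.7314, 0.0000]
V = J·q̇ = [0.4269, -0.0215, -0.2587, 1.1498, -1.2331, -0.6240]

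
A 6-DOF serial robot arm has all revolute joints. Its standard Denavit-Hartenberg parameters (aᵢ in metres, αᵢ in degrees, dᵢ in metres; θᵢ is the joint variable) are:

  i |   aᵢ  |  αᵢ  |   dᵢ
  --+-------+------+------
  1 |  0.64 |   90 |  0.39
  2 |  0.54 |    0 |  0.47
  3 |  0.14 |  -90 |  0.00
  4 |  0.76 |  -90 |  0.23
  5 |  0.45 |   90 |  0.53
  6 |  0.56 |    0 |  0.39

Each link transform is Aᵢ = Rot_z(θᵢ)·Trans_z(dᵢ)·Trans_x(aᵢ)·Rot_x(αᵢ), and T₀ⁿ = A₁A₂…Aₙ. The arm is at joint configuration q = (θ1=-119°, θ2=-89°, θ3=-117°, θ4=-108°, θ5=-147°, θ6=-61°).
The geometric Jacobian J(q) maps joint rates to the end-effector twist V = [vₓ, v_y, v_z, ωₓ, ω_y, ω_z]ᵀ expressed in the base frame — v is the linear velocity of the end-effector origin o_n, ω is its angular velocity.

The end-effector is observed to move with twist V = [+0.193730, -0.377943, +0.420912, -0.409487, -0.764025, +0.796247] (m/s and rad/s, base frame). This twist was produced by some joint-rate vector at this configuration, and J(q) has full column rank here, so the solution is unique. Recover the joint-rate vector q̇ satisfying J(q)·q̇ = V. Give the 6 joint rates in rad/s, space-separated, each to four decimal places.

0.5620 -0.2810 0.7210 -0.2500 -0.7830 0.4060

o_n = [-0.5407, -0.0931, -0.3299]
J₁: ẑ×o_n = [0.0931, -0.5407, 0.0000], ω = ẑ
J2: z=[-0.8746, 0.4848, 0.0000] o=[-0.3103, -0.5598, 0.3900] → [-0.3490, -0.6297, -0.2965, -0.8746, 0.4848, 0.0000]
J3: z=[-0.8746, 0.4848, 0.0000] o=[-0.7259, -0.3401, -0.1499] → [-0.0873, -0.1574, -0.3059, -0.8746, 0.4848, 0.0000]
J4: z=[0.2125, 0.3834, -0.8988] o=[-0.6649, -0.2301, -0.0885] → [0.0306, -0.0604, -0.0185, 0.2125, 0.3834, -0.8988]
J5: z=[0.1441, 0.8974, 0.4169] o=[-1.3505, 0.0239, -0.3982] → [0.1101, 0.3278, -0.7437, 0.1441, 0.8974, 0.4169]
J6: z=[0.3481, -0.4404, 0.8276] o=[-0.8573, 0.5112, -0.3464] → [0.4928, 0.2563, -0.0709, 0.3481, -0.4404, 0.8276]
q̇ = J⁺·V = [0.5620, -0.2810, 0.7210, -0.2500, -0.7830, 0.4060]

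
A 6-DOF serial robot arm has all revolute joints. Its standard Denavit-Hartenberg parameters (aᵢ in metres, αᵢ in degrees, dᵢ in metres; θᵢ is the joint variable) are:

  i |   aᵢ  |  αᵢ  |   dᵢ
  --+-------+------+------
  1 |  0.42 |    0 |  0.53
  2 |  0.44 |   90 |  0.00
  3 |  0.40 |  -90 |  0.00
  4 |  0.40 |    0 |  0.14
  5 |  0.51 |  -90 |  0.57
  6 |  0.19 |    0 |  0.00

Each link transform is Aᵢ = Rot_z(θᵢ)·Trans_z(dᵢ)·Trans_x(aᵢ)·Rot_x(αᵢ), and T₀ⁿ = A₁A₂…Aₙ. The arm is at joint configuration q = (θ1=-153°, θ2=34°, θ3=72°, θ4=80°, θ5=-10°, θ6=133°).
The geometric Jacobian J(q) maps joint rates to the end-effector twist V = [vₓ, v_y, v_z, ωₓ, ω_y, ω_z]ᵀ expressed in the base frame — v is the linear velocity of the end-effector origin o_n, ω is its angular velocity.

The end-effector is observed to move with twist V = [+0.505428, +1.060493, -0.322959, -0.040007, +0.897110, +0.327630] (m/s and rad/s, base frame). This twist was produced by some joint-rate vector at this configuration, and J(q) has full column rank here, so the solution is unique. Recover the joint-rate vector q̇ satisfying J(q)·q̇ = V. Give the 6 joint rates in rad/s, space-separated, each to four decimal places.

-0.3060 0.9630 0.6700 -0.3540 0.9800 0.5850

o_n = [0.2431, -0.6268, 1.2767]
J₁: ẑ×o_n = [0.6268, 0.2431, -0.0000], ω = ẑ
J2: z=[0.0000, 0.0000, 1.0000] o=[-0.3742, -0.1907, 0.5300] → [0.4362, 0.6173, -0.0000, 0.0000, 0.0000, 1.0000]
J3: z=[-0.8746, 0.4848, 0.0000] o=[-0.5875, -0.5755, 0.5300] → [0.3620, 0.6531, -0.3578, -0.8746, 0.4848, 0.0000]
J4: z=[0.4611, 0.8318, 0.3090] o=[-0.6475, -0.6836, 0.9104] → [0.2871, 0.1063, -0.7146, 0.4611, 0.8318, 0.3090]
J5: z=[0.4611, 0.8318, 0.3090] o=[-0.2488, -0.7769, 1.0197] → [0.1674, 0.0335, -0.3400, 0.4611, 0.8318, 0.3090]
J6: z=[0.4399, 0.0882, -0.8937] o=[0.4071, -0.5823, 1.3618] → [-0.0473, 0.1839, -0.0052, 0.4399, 0.0882, -0.8937]
q̇ = J⁺·V = [-0.3060, 0.9630, 0.6700, -0.3540, 0.9800, 0.5850]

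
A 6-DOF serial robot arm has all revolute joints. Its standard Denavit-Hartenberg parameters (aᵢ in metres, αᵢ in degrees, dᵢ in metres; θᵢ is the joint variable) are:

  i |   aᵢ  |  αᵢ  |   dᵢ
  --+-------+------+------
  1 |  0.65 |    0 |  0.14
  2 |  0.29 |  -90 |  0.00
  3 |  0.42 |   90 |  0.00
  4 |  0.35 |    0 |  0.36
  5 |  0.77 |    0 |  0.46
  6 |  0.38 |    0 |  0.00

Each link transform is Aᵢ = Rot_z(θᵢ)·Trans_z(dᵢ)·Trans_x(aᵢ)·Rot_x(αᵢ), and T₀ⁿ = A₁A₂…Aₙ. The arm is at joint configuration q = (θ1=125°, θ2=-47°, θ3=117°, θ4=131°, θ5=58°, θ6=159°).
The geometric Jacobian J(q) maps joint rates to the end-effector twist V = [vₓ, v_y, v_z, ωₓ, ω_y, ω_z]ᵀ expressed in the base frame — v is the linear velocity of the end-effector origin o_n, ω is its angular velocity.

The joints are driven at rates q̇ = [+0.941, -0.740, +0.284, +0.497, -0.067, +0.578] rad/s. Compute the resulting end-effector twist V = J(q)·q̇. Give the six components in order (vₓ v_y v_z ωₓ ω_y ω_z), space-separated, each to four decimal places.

o_n = [-0.2052, 1.6323, -0.0555]
J₁: ẑ×o_n = [-1.6323, -0.2052, 0.0000], ω = ẑ
J2: z=[0.0000, 0.0000, 1.0000] o=[-0.3728, 0.5324, 0.1400] → [-1.0999, 0.1677, 0.0000, 0.0000, 0.0000, 1.0000]
J3: z=[-0.9781, 0.2079, 0.0000] o=[-0.3125, 0.8161, 0.1400] → [-0.0406, -0.1912, -0.8207, -0.9781, 0.2079, 0.0000]
J4: z=[0.1853, 0.8715, -0.4540] o=[-0.3522, 0.6296, -0.2342] → [0.6110, -0.0999, 0.0576, 0.1853, 0.8715, -0.4540]
J5: z=[0.1853, 0.8715, -0.4540] o=[-0.5222, 1.1002, -0.1931] → [0.3615, -0.1694, -0.1777, 0.1853, 0.8715, -0.4540]
J6: z=[0.1853, 0.8715, -0.4540] o=[-0.2474, 1.8138, 0.2757] → [-0.3710, 0.0422, -0.0704, 0.1853, 0.8715, -0.4540]
V = J·q̇ = [-0.6686, -0.3853, -0.2332, -0.0911, 0.9376, -0.2566]

-0.6686 -0.3853 -0.2332 -0.0911 0.9376 -0.2566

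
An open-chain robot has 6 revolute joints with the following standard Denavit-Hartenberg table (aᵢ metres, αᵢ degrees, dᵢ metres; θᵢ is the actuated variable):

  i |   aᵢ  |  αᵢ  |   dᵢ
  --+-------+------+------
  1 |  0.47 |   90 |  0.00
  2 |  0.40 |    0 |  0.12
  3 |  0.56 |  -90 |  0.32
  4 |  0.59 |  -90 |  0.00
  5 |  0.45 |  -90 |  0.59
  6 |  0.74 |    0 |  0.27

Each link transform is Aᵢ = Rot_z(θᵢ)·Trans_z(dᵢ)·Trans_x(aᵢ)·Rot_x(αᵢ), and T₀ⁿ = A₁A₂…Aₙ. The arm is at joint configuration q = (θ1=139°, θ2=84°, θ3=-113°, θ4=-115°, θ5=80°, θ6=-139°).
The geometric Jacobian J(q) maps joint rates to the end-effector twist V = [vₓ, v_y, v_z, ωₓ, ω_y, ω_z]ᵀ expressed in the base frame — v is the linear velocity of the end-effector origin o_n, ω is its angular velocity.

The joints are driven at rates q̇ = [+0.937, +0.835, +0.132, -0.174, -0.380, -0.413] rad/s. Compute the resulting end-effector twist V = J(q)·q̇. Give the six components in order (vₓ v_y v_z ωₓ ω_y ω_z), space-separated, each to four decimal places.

-1.9533 -0.5033 1.4812 1.1491 0.5580 1.0978

o_n = [-0.5677, 2.0453, -0.2313]
J₁: ẑ×o_n = [-2.0453, -0.5677, 0.0000], ω = ẑ
J2: z=[0.6561, 0.7547, 0.0000] o=[-0.3547, 0.3083, 0.0000] → [-0.1745, 0.1517, 1.3003, 0.6561, 0.7547, 0.0000]
J3: z=[0.6561, 0.7547, 0.0000] o=[-0.3075, 0.4263, 0.3978] → [-0.4748, 0.4127, 1.2585, 0.6561, 0.7547, 0.0000]
J4: z=[-0.3659, 0.3181, 0.8746] o=[-0.4672, 0.9892, 0.1263] → [-1.0375, -0.2187, -0.3545, -0.3659, 0.3181, 0.8746]
J5: z=[-0.3210, 0.8390, -0.4394] o=[0.0481, 1.2497, 0.2472] → [-0.0518, 0.1170, 0.2613, -0.3210, 0.8390, -0.4394]
J6: z=[-0.7967, -0.4900, -0.3537] o=[0.0892, 1.6382, -0.3836] → [0.0693, 0.3537, -0.6463, -0.7967, -0.4900, -0.3537]
V = J·q̇ = [-1.9533, -0.5033, 1.4812, 1.1491, 0.5580, 1.0978]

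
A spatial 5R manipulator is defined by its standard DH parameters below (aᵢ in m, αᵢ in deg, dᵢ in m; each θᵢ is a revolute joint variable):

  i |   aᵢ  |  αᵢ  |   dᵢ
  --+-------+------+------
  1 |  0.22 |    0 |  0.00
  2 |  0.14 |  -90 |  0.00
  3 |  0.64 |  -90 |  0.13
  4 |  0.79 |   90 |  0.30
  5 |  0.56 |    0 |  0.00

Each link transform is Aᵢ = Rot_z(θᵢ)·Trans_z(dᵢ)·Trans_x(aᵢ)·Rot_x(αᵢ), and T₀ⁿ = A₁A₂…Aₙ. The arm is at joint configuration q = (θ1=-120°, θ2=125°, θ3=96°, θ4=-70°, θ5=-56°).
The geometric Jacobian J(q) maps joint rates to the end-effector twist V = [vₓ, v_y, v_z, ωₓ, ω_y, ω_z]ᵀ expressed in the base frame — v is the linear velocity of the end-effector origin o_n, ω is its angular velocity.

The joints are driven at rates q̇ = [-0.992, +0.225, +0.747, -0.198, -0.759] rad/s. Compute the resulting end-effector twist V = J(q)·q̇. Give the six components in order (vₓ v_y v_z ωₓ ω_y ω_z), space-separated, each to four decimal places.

0.2417 -0.2623 0.2565 0.0794 0.4962 -1.4970

o_n = [-0.0154, 0.9888, -1.0289]
J₁: ẑ×o_n = [-0.9888, -0.0154, 0.0000], ω = ẑ
J2: z=[0.0000, 0.0000, 1.0000] o=[-0.1100, -0.1905, 0.0000] → [-1.1794, 0.0946, 0.0000, 0.0000, 0.0000, 1.0000]
J3: z=[-0.0872, 0.9962, 0.0000] o=[0.0295, -0.1783, 0.0000] → [-1.0250, -0.0897, -0.0570, -0.0872, 0.9962, 0.0000]
J4: z=[-0.9907, -0.0867, 0.1045] o=[-0.0485, -0.0546, -0.6365] → [-0.0751, -0.3853, -1.0309, -0.9907, -0.0867, 0.1045]
J5: z=[0.0680, 0.3493, 0.9345] o=[-0.4386, 0.6564, -0.8739] → [-0.3648, 0.4060, -0.1252, 0.0680, 0.3493, 0.9345]
V = J·q̇ = [0.2417, -0.2623, 0.2565, 0.0794, 0.4962, -1.4970]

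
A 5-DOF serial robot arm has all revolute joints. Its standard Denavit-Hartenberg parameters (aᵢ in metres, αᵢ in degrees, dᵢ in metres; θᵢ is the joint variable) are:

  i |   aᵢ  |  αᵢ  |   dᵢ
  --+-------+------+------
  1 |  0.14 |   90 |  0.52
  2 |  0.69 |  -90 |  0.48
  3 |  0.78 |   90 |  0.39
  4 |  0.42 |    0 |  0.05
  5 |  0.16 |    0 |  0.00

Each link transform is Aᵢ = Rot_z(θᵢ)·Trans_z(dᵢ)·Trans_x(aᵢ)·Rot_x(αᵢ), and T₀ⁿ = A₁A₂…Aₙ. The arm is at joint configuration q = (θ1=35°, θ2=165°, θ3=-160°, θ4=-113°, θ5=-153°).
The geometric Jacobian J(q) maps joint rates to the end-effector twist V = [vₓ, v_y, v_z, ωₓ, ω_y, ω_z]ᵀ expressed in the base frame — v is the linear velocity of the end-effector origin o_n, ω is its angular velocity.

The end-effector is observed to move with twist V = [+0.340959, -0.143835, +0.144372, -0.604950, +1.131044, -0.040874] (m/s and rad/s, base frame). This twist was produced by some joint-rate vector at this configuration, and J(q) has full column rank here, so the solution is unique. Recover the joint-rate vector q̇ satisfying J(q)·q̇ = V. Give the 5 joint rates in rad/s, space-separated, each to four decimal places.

0.5820 -0.4240 0.5620 0.2410 0.6630

o_n = [0.3643, -0.5260, 0.3896]
J₁: ẑ×o_n = [0.5260, 0.3643, -0.0000], ω = ẑ
J2: z=[0.5736, -0.8192, 0.0000] o=[0.1147, 0.0803, 0.5200] → [0.1068, 0.0748, -0.1433, 0.5736, -0.8192, 0.0000]
J3: z=[-0.2120, -0.1485, -0.9659] o=[-0.1560, -0.6952, 0.6986] → [0.2093, -0.5681, 0.0414, -0.2120, -0.1485, -0.9659]
J4: z=[-0.2684, 0.9592, -0.0885] o=[0.4943, -0.5655, 0.1322] → [0.2505, 0.0806, 0.1141, -0.2684, 0.9592, -0.0885]
J5: z=[-0.2684, 0.9592, -0.0885] o=[0.4087, -0.4996, 0.5411] → [-0.1476, -0.0367, 0.0496, -0.2684, 0.9592, -0.0885]
q̇ = J⁺·V = [0.5820, -0.4240, 0.5620, 0.2410, 0.6630]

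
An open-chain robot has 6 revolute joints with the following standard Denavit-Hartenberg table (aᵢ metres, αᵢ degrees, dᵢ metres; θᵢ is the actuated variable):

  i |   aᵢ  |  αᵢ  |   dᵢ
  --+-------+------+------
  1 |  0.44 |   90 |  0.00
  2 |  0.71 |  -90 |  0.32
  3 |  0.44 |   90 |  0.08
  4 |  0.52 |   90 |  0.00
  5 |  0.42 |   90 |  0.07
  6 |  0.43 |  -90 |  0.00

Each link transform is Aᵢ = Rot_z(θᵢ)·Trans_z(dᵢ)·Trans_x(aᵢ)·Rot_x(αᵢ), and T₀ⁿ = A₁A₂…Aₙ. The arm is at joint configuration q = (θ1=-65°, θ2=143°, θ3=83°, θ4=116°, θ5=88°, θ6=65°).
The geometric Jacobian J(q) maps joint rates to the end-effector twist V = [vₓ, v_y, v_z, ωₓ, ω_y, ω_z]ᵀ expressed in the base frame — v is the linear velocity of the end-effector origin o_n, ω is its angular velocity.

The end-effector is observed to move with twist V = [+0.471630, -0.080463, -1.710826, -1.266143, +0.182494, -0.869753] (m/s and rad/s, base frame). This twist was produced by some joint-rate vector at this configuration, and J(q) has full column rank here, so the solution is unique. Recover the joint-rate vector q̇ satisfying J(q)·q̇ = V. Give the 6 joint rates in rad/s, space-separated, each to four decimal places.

o_n = [-0.2780, 1.1125, 0.2185]
J₁: ẑ×o_n = [-1.1125, -0.2780, 0.0000], ω = ẑ
J2: z=[-0.9063, -0.4226, 0.0000] o=[0.1860, -0.3988, 0.0000] → [-0.0923, 0.1980, -1.5657, -0.9063, -0.4226, 0.0000]
J3: z=[-0.2543, 0.5454, -0.7986] o=[-0.3437, -0.0201, 0.4273] → [0.7906, -0.1055, -0.3239, -0.2543, 0.5454, -0.7986]
J4: z=[-0.4455, 0.6669, 0.5973] o=[0.0137, 0.2469, 0.3957] → [-0.6352, -0.2532, -0.1910, -0.4455, 0.6669, 0.5973]
J5: z=[0.6600, 0.6954, -0.2842] o=[-0.3009, 0.3861, 0.0057] → [0.3544, -0.1470, 0.4635, 0.6600, 0.6954, -0.2842]
J6: z=[-0.5890, 0.2442, -0.7703] o=[-0.4505, 0.7186, 0.2255] → [0.3017, -0.1370, -0.2741, -0.5890, 0.2442, -0.7703]
q̇ = J⁺·V = [0.3740, 0.8160, 0.8910, -0.1360, -0.0180, 0.5920]

0.3740 0.8160 0.8910 -0.1360 -0.0180 0.5920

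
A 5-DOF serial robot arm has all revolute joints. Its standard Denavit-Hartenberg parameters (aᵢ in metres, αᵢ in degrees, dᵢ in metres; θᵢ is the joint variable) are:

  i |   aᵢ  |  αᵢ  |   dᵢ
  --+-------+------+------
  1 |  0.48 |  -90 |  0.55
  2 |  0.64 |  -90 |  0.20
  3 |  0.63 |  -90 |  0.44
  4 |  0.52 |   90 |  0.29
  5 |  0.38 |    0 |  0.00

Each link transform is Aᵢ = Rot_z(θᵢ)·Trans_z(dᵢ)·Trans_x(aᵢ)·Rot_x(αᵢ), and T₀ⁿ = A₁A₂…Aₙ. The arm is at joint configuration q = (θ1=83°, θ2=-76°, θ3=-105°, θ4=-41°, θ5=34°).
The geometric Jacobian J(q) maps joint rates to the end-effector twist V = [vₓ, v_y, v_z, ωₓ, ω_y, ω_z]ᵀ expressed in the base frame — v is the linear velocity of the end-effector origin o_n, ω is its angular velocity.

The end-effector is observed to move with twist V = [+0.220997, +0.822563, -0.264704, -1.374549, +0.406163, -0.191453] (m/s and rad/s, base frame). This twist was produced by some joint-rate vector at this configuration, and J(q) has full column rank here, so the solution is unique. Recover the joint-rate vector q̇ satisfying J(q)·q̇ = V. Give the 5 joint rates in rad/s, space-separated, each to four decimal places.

o_n = [-1.3369, 1.8082, 1.0865]
J₁: ẑ×o_n = [-1.8082, -1.3369, 0.0000], ω = ẑ
J2: z=[-0.9925, 0.1219, 0.0000] o=[0.0585, 0.4764, 0.5500] → [0.0654, 0.5325, -1.1518, -0.9925, 0.1219, 0.0000]
J3: z=[0.1182, 0.9631, -0.2419] o=[-0.1211, 0.6545, 1.1710] → [0.1977, 0.3041, 1.3073, 0.1182, 0.9631, -0.2419]
J4: z=[-0.2284, 0.2635, 0.9372] o=[-0.6779, 1.1132, 0.9063] → [-0.6039, -0.5765, 0.0149, -0.2284, 0.2635, 0.9372]
J5: z=[0.7232, 0.6904, -0.0178] o=[-1.0831, 1.5400, 0.9970] → [0.0665, -0.0602, 0.3693, 0.7232, 0.6904, -0.0178]
q̇ = J⁺·V = [-0.0370, 0.9320, 0.8290, 0.0350, -0.7460]

-0.0370 0.9320 0.8290 0.0350 -0.7460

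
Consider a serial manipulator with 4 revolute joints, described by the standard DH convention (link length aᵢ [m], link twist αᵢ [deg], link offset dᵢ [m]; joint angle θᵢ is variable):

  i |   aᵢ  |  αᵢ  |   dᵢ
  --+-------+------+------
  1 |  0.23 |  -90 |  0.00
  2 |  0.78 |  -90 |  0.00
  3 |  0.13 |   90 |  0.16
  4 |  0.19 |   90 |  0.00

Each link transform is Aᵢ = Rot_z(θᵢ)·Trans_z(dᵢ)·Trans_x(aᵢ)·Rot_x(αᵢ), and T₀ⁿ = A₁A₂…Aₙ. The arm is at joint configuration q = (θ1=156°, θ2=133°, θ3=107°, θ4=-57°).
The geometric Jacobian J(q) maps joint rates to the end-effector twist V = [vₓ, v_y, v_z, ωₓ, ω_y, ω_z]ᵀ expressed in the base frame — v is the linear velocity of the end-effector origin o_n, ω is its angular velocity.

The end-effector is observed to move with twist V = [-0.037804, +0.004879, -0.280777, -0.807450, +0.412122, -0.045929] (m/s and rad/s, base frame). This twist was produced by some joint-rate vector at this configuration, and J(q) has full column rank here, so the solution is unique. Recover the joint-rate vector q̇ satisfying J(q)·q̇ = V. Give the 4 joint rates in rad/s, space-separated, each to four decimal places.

o_n = [0.3246, 0.0999, -0.5201]
J₁: ẑ×o_n = [-0.0999, 0.3246, 0.0000], ω = ẑ
J2: z=[-0.4067, -0.9135, 0.0000] o=[-0.2101, 0.0935, 0.0000] → [0.4751, -0.2115, 0.4859, -0.4067, -0.9135, 0.0000]
J3: z=[0.6681, -0.2975, 0.6820] o=[0.2759, -0.1228, -0.5705] → [-0.1669, -0.0004, 0.1633, 0.6681, -0.2975, 0.6820]
J4: z=[0.7147, 0.0018, -0.6994] o=[0.4096, -0.0463, -0.4335] → [0.1021, 0.1214, 0.1046, 0.7147, 0.0018, -0.6994]
q̇ = J⁺·V = [0.0830, -0.2080, -0.7500, -0.5470]

0.0830 -0.2080 -0.7500 -0.5470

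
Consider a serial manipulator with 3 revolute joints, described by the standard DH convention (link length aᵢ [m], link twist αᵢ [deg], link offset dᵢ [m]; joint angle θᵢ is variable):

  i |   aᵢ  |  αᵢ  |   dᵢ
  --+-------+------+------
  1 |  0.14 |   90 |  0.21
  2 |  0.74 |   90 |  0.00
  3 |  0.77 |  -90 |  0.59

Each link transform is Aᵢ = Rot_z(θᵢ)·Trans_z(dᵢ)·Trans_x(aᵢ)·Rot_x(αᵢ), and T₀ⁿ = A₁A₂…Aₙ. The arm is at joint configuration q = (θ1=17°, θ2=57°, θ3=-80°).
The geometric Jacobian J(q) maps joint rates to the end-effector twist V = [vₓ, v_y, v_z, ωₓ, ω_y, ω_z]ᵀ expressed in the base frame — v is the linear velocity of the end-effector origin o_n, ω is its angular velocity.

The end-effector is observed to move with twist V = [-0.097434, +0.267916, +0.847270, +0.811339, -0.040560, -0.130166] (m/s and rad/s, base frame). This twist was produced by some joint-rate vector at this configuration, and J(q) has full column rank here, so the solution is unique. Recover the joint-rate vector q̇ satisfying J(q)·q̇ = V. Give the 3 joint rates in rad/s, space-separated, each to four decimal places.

0.3660 0.2760 0.9110

o_n = [0.8404, 1.0499, 0.6214]
J₁: ẑ×o_n = [-1.0499, 0.8404, 0.0000], ω = ẑ
J2: z=[0.2924, -0.9563, 0.0000] o=[0.1339, 0.0409, 0.2100] → [-0.3934, -0.1203, 0.9707, 0.2924, -0.9563, 0.0000]
J3: z=[0.8020, 0.2452, -0.5446] o=[0.5193, 0.1588, 0.8306] → [0.4340, -0.0071, 0.6360, 0.8020, 0.2452, -0.5446]
q̇ = J⁺·V = [0.3660, 0.2760, 0.9110]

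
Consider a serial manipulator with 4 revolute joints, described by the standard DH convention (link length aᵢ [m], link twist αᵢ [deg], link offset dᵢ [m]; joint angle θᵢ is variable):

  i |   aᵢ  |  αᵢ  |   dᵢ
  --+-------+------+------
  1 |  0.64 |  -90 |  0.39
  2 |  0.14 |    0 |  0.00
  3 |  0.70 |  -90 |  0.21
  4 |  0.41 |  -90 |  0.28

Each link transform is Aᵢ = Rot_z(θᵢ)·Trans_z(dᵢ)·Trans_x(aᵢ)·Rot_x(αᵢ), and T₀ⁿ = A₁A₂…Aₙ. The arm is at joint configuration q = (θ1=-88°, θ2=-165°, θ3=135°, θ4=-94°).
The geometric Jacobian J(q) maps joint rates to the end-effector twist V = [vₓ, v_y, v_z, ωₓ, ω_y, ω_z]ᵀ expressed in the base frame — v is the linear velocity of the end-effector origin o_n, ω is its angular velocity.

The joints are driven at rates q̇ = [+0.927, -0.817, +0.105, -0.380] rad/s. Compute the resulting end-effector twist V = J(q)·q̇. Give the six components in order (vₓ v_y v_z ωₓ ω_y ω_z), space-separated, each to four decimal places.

1.0971 0.8432 0.3255 -0.7182 0.1650 1.2561

o_n = [0.6614, -1.2039, 0.5194]
J₁: ẑ×o_n = [1.2039, 0.6614, -0.0000], ω = ẑ
J2: z=[0.9994, 0.0349, 0.0000] o=[0.0223, -0.6396, 0.3900] → [0.0045, -0.1294, -0.5862, 0.9994, 0.0349, 0.0000]
J3: z=[0.9994, 0.0349, 0.0000] o=[0.0176, -0.5045, 0.4262] → [0.0033, -0.0932, -0.7214, 0.9994, 0.0349, 0.0000]
J4: z=[0.0174, -0.4997, -0.8660] o=[0.2486, -1.1030, 0.7762] → [0.0409, -0.3530, 0.2045, 0.0174, -0.4997, -0.8660]
V = J·q̇ = [1.0971, 0.8432, 0.3255, -0.7182, 0.1650, 1.2561]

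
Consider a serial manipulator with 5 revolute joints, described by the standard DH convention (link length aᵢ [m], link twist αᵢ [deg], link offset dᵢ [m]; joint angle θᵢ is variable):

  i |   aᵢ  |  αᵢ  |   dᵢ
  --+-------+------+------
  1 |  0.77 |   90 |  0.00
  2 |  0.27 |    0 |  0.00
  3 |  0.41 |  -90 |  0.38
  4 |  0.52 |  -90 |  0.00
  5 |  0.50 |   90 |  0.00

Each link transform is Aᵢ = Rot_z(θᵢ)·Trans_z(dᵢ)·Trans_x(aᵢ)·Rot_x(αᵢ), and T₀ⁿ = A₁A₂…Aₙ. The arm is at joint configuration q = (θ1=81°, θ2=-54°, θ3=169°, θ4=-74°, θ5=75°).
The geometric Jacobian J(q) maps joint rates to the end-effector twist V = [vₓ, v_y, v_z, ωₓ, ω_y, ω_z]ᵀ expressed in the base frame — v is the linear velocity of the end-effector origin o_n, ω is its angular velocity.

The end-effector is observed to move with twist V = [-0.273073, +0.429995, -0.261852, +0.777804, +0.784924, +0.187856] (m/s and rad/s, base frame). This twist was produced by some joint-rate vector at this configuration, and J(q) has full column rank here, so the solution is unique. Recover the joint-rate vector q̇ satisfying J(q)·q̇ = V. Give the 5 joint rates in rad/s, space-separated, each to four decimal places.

o_n = [1.1667, 0.9466, 0.5195]
J₁: ẑ×o_n = [-0.9466, 1.1667, 0.0000], ω = ẑ
J2: z=[0.9877, -0.1564, 0.0000] o=[0.1205, 0.7605, 0.0000] → [-0.0813, -0.5131, 0.3475, 0.9877, -0.1564, 0.0000]
J3: z=[0.9877, -0.1564, 0.0000] o=[0.1453, 0.9173, -0.2184] → [-0.1154, -0.7288, 0.1888, 0.9877, -0.1564, 0.0000]
J4: z=[-0.1418, -0.8951, -0.4226] o=[0.4935, 0.6867, 0.1532] → [-0.2181, -0.2326, 0.5658, -0.1418, -0.8951, -0.4226]
J5: z=[-0.3358, -0.3581, 0.8712] o=[0.9777, 0.5487, 0.2831] → [-0.4314, 0.2440, -0.0660, -0.3358, -0.3581, 0.8712]
q̇ = J⁺·V = [0.7910, -0.5130, 0.8930, -0.5580, -0.9630]

0.7910 -0.5130 0.8930 -0.5580 -0.9630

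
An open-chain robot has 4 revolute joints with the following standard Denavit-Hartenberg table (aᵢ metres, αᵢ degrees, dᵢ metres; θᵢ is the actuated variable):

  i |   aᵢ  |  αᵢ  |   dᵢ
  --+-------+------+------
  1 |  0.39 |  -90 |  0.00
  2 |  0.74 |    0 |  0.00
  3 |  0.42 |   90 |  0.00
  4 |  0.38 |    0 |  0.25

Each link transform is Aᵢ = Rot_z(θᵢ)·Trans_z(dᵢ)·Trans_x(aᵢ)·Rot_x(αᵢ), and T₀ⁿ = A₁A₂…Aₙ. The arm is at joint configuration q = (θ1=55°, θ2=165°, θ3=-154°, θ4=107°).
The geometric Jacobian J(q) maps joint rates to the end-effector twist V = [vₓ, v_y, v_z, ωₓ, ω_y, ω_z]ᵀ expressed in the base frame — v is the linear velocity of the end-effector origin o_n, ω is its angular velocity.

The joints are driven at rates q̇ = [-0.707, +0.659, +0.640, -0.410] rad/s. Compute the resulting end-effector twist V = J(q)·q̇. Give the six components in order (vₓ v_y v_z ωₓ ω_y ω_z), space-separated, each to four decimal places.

o_n = [-0.2827, 0.2298, -0.0051]
J₁: ẑ×o_n = [-0.2298, -0.2827, 0.0000], ω = ẑ
J2: z=[-0.8192, 0.5736, 0.0000] o=[0.2237, 0.3195, 0.0000] → [-0.0029, -0.0041, 0.3639, -0.8192, 0.5736, 0.0000]
J3: z=[-0.8192, 0.5736, 0.0000] o=[-0.1863, -0.2660, -0.1915] → [0.1070, 0.1527, -0.3509, -0.8192, 0.5736, 0.0000]
J4: z=[0.1094, 0.1563, 0.9816] o=[0.0502, 0.0717, -0.2717] → [-0.1136, -0.3559, 0.0693, 0.1094, 0.1563, 0.9816]
V = J·q̇ = [0.2756, 0.4408, -0.0132, -1.1090, 0.6810, -1.1095]

0.2756 0.4408 -0.0132 -1.1090 0.6810 -1.1095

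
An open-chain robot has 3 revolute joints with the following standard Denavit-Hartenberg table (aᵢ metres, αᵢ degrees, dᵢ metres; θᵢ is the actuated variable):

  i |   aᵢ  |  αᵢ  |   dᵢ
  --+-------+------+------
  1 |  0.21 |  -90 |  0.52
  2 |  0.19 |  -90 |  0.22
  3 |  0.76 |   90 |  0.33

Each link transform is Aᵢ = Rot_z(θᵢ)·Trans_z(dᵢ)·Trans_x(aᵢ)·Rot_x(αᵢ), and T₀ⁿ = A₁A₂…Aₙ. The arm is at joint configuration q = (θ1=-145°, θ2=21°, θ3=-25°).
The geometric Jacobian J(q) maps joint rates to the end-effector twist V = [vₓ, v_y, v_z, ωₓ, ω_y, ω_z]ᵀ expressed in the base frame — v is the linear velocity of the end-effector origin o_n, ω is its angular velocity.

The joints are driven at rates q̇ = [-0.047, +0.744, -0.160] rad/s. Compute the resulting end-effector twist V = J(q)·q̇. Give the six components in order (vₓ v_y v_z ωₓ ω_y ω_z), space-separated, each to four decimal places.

o_n = [-0.4368, -0.9665, -0.1030]
J₁: ẑ×o_n = [0.9665, -0.4368, 0.0000], ω = ẑ
J2: z=[0.5736, -0.8192, 0.0000] o=[-0.1720, -0.1205, 0.5200] → [0.5103, 0.3573, -0.7022, 0.5736, -0.8192, 0.0000]
J3: z=[0.2936, 0.2056, -0.9336] o=[-0.1911, -0.4024, 0.4519] → [-0.6407, 0.3922, -0.1151, 0.2936, 0.2056, -0.9336]
V = J·q̇ = [0.4368, 0.2236, -0.5040, 0.3798, -0.6423, 0.1024]

0.4368 0.2236 -0.5040 0.3798 -0.6423 0.1024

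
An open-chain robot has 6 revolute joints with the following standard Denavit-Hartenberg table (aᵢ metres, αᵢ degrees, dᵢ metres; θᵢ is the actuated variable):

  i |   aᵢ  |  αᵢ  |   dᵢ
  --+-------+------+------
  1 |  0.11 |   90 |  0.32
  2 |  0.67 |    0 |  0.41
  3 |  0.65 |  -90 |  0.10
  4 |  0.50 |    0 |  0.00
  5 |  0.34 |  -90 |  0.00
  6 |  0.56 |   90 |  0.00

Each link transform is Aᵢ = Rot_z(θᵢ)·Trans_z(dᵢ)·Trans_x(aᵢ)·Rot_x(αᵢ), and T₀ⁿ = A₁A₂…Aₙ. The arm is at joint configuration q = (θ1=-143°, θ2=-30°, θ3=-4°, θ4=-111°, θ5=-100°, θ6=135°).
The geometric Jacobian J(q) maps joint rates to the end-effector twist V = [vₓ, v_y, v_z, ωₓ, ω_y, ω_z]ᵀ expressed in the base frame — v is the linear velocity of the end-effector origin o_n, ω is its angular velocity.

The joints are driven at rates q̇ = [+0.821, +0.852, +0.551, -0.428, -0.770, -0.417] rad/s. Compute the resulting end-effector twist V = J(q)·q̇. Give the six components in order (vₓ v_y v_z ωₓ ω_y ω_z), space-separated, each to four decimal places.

o_n = [-1.3231, 0.2621, -0.6334]
J₁: ẑ×o_n = [-0.2621, -1.3231, 0.0000], ω = ẑ
J2: z=[-0.6018, 0.7986, 0.0000] o=[-0.0878, -0.0662, 0.3200] → [-0.7614, -0.5738, 0.7889, -0.6018, 0.7986, 0.0000]
J3: z=[-0.6018, 0.7986, 0.0000] o=[-0.7980, -0.0880, -0.0150] → [-0.4939, -0.3722, 0.2087, -0.6018, 0.7986, 0.0000]
J4: z=[-0.4466, -0.3365, 0.8290] o=[-1.2885, -0.3324, -0.3785] → [-0.4071, -0.1425, -0.2771, -0.4466, -0.3365, 0.8290]
J5: z=[-0.4466, -0.3365, 0.8290] o=[-1.4508, 0.1298, -0.2783] → [0.0098, -0.0527, -0.0161, -0.4466, -0.3365, 0.8290]
J6: z=[-0.1749, 0.9415, 0.2880] o=[-1.1525, 0.1354, -0.1153] → [-0.5243, -0.1397, 0.1385, -0.1749, 0.9415, 0.2880]
V = J·q̇ = [-0.7507, -1.6203, 0.8604, -0.2364, 1.1310, -0.2923]

-0.7507 -1.6203 0.8604 -0.2364 1.1310 -0.2923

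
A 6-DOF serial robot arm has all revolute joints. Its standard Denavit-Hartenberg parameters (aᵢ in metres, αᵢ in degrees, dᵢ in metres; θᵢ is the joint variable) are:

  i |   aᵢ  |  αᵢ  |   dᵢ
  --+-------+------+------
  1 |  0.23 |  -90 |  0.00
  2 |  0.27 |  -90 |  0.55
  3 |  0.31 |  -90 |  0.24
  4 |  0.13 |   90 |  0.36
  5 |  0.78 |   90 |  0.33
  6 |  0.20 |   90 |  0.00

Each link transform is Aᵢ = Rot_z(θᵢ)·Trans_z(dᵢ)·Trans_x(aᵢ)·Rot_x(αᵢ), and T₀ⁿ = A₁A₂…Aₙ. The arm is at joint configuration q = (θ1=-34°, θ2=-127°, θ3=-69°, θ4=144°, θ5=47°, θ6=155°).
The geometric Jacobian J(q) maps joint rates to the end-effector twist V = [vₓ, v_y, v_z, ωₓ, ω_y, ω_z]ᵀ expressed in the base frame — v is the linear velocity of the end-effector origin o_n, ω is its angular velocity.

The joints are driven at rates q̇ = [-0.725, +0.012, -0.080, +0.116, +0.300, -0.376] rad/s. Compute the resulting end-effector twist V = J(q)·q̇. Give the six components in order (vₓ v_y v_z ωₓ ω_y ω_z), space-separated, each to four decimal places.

0.4993 0.3790 0.1657 -0.2112 0.4450 -0.4301

o_n = [-0.4001, 0.7214, 0.5965]
J₁: ẑ×o_n = [-0.7214, -0.4001, 0.0000], ω = ẑ
J2: z=[0.5592, 0.8290, 0.0000] o=[0.1907, -0.1286, 0.0000] → [0.4945, -0.3336, 0.9651, 0.5592, 0.8290, 0.0000]
J3: z=[0.6621, -0.4466, 0.6018] o=[0.3635, 0.4182, 0.2156] → [-0.3526, -0.7118, -0.1403, 0.6621, -0.4466, 0.6018]
J4: z=[-0.6662, 0.0171, 0.7456] o=[0.6288, 0.5884, 0.4488] → [-0.0967, -0.6688, -0.0711, -0.6662, 0.0171, 0.7456]
J5: z=[-0.3339, 0.8871, -0.3187] o=[0.3023, 0.5345, 0.6411] → [0.0200, 0.2089, 0.5607, -0.3339, 0.8871, -0.3187]
J6: z=[-0.0334, -0.3490, -0.9365] o=[-0.5426, 0.5917, 0.6499] → [0.1401, -0.1353, 0.0454, -0.0334, -0.3490, -0.9365]
V = J·q̇ = [0.4993, 0.3790, 0.1657, -0.2112, 0.4450, -0.4301]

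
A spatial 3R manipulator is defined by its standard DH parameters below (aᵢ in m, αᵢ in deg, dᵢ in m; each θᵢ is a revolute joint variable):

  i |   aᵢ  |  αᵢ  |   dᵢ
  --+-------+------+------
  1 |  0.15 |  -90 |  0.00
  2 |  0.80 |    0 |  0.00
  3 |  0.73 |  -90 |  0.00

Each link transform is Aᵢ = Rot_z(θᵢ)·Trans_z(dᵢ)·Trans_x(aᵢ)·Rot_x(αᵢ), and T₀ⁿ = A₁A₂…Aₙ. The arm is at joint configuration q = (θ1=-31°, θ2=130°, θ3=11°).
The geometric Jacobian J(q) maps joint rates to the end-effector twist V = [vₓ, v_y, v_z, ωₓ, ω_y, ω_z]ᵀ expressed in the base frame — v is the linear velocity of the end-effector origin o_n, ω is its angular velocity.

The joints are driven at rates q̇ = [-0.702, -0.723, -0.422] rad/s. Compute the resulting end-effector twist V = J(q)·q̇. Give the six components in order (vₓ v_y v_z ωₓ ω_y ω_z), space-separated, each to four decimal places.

o_n = [-0.7985, 0.4798, -1.0722]
J₁: ẑ×o_n = [-0.4798, -0.7985, 0.0000], ω = ẑ
J2: z=[0.5150, 0.8572, 0.0000] o=[0.1286, -0.0773, 0.0000] → [-0.9191, 0.5522, 1.0815, 0.5150, 0.8572, 0.0000]
J3: z=[0.5150, 0.8572, 0.0000] o=[-0.3122, 0.1876, -0.6128] → [-0.3938, 0.2366, 0.5673, 0.5150, 0.8572, 0.0000]
V = J·q̇ = [1.1675, 0.0614, -1.0214, -0.5897, -0.9815, -0.7020]

1.1675 0.0614 -1.0214 -0.5897 -0.9815 -0.7020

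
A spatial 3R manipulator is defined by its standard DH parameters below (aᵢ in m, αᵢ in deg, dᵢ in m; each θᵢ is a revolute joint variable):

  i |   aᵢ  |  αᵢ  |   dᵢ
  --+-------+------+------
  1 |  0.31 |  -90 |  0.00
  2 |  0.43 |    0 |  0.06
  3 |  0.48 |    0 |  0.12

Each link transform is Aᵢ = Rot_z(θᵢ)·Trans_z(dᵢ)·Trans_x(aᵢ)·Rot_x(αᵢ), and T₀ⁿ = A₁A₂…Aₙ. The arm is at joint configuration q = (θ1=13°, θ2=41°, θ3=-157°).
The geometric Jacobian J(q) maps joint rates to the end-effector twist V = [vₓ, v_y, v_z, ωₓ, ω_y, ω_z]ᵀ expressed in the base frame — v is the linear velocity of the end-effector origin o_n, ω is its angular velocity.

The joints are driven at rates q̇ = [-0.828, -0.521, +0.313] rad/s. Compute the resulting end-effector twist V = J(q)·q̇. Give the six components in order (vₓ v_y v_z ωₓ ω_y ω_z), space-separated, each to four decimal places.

o_n = [0.3727, 0.2708, 0.1493]
J₁: ẑ×o_n = [-0.2708, 0.3727, 0.0000], ω = ẑ
J2: z=[-0.2250, 0.9744, 0.0000] o=[0.3021, 0.0697, 0.0000] → [0.1455, 0.0336, -0.1141, -0.2250, 0.9744, 0.0000]
J3: z=[-0.2250, 0.9744, 0.0000] o=[0.6048, 0.2012, -0.2821] → [0.4204, 0.0970, 0.2104, -0.2250, 0.9744, 0.0000]
V = J·q̇ = [0.2800, -0.2958, 0.1253, 0.0468, -0.2027, -0.8280]

0.2800 -0.2958 0.1253 0.0468 -0.2027 -0.8280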